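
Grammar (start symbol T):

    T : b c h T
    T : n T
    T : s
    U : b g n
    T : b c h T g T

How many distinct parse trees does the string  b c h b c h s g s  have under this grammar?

2

Parse trees for b c h b c h s g s:
  [T b c h [T b c h [T s] g [T s]]]
  [T b c h [T b c h [T s]] g [T s]]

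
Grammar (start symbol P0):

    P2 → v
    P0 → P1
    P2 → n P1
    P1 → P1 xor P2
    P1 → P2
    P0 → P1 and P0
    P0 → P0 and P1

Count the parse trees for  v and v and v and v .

8

Parse trees for v and v and v and v:
  [P0 [P1 [P2 v]] and [P0 [P1 [P2 v]] and [P0 [P1 [P2 v]] and [P0 [P1 [P2 v]]]]]]
  [P0 [P1 [P2 v]] and [P0 [P1 [P2 v]] and [P0 [P0 [P1 [P2 v]]] and [P1 [P2 v]]]]]
  [P0 [P1 [P2 v]] and [P0 [P0 [P1 [P2 v]] and [P0 [P1 [P2 v]]]] and [P1 [P2 v]]]]
  [P0 [P1 [P2 v]] and [P0 [P0 [P0 [P1 [P2 v]]] and [P1 [P2 v]]] and [P1 [P2 v]]]]
  [P0 [P0 [P1 [P2 v]] and [P0 [P1 [P2 v]] and [P0 [P1 [P2 v]]]]] and [P1 [P2 v]]]
  [P0 [P0 [P1 [P2 v]] and [P0 [P0 [P1 [P2 v]]] and [P1 [P2 v]]]] and [P1 [P2 v]]]
  [P0 [P0 [P0 [P1 [P2 v]] and [P0 [P1 [P2 v]]]] and [P1 [P2 v]]] and [P1 [P2 v]]]
  [P0 [P0 [P0 [P0 [P1 [P2 v]]] and [P1 [P2 v]]] and [P1 [P2 v]]] and [P1 [P2 v]]]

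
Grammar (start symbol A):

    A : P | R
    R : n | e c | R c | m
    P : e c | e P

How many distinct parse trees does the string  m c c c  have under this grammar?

Parse trees for m c c c:
  [A [R [R [R [R m] c] c] c]]

1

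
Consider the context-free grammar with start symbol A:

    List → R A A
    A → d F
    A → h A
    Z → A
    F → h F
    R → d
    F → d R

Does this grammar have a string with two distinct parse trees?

(List, Z are unreachable from A, so their rules don't affect L(A).) Restricted to the reachable nonterminals, every rule has the form A → t or A → t B, and no two rules for the same A share a first terminal. The grammar encodes a DFA — one run per string.

Unambiguous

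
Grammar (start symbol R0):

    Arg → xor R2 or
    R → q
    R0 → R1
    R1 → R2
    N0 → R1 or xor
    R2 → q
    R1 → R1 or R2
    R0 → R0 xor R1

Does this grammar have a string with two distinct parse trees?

Only R0, R1, R2 are reachable from R0; ignoring the rest: The grammar is stratified — R0 handles 'xor' (left-recursive), R1 handles 'or', R2 atoms. Each operator has a fixed associativity and precedence level, so every string has one parse.

Unambiguous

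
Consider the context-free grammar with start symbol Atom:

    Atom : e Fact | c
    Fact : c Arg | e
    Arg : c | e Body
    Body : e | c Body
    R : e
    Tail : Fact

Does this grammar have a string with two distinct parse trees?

Unambiguous

Only Atom, Fact, Arg, Body are reachable from Atom; ignoring the rest: Restricted to the reachable nonterminals, every rule has the form A → t or A → t B, and no two rules for the same A share a first terminal. The grammar encodes a DFA — one run per string.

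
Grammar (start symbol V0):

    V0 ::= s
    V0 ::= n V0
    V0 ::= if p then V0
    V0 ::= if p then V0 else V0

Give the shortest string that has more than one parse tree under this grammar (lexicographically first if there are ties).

length 1: no string has ≥2 trees
length 2: no string has ≥2 trees
length 3: no string has ≥2 trees
length 4: no string has ≥2 trees
length 5: no string has ≥2 trees
length 6: no string has ≥2 trees
length 7: no string has ≥2 trees
length 8: no string has ≥2 trees
length 9: if p then if p then s else s has 2 parse trees

Two derivations of if p then if p then s else s:
  V0 ⇒ if p then V0 ⇒ if p then if p then V0 else V0 ⇒ if p then if p then s else V0 ⇒ if p then if p then s else s
  V0 ⇒ if p then V0 else V0 ⇒ if p then if p then V0 else V0 ⇒ if p then if p then s else V0 ⇒ if p then if p then s else s

if p then if p then s else s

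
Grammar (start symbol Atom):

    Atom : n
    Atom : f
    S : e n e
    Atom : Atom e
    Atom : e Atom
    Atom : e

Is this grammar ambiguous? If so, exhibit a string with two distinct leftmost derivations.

Ambiguous

Witness: e e

Derivation 1: Atom ⇒ Atom e ⇒ e e
Derivation 2: Atom ⇒ e Atom ⇒ e e

Two distinct leftmost derivations for the same string.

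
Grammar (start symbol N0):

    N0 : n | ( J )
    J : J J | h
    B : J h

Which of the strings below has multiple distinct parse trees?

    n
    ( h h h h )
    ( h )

n: 1 tree
( h h h h ): 5 trees
( h ): 1 tree

( h h h h )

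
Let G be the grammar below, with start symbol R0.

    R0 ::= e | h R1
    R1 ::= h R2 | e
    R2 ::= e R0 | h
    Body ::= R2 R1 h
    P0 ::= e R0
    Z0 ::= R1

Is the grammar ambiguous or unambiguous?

Only R0, R1, R2 are reachable from R0; ignoring the rest: Restricted to the reachable nonterminals, every rule has the form A → t or A → t B, and no two rules for the same A share a first terminal. The grammar encodes a DFA — one run per string.

Unambiguous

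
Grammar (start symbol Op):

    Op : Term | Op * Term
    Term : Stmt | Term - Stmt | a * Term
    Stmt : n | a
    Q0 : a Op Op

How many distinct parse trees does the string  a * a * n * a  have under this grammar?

Parse trees for a * a * n * a:
  [Op [Op [Term a * [Term a * [Term [Stmt n]]]]] * [Term [Stmt a]]]
  [Op [Op [Op [Term [Stmt a]]] * [Term a * [Term [Stmt n]]]] * [Term [Stmt a]]]
  [Op [Op [Op [Term a * [Term [Stmt a]]]] * [Term [Stmt n]]] * [Term [Stmt a]]]
  [Op [Op [Op [Op [Term [Stmt a]]] * [Term [Stmt a]]] * [Term [Stmt n]]] * [Term [Stmt a]]]

4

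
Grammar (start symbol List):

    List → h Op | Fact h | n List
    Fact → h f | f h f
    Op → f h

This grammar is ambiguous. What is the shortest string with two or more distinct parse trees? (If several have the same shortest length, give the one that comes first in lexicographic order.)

h f h

length 3: h f h has 2 parse trees

Two derivations of h f h:
  List ⇒ h Op ⇒ h f h
  List ⇒ Fact h ⇒ h f h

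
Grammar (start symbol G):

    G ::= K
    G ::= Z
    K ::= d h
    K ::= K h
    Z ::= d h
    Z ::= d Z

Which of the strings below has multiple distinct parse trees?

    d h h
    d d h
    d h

d h h: 1 tree
d d h: 1 tree
d h: 2 trees

d h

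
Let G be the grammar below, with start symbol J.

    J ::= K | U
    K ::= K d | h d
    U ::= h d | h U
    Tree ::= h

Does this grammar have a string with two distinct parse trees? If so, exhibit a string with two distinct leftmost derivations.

Ambiguous

Witness: h d

Derivation 1: J ⇒ K ⇒ h d
Derivation 2: J ⇒ U ⇒ h d

Two distinct leftmost derivations for the same string.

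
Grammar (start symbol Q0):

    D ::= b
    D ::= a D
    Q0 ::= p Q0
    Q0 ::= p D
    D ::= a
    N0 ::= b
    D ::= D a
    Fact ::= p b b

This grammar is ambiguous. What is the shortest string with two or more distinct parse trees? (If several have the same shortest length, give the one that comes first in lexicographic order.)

p a a

length 2: no string has ≥2 trees
length 3: p a a has 2 parse trees

Two derivations of p a a:
  Q0 ⇒ p D ⇒ p a D ⇒ p a a
  Q0 ⇒ p D ⇒ p D a ⇒ p a a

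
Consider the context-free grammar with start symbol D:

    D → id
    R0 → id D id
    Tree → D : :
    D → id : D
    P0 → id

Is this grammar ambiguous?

(R0, P0, Tree are unreachable from D, so their rules don't affect L(D).) The reachable grammar is A → atom sep A | atom. Each atom is followed by either the separator (recurse) or end-of-string (stop) — no choice point.

Unambiguous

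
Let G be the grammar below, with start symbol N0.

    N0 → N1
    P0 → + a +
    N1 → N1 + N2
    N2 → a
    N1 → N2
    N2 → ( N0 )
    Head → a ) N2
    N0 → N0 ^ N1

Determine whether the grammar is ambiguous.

(Head, P0 are unreachable from N0, so their rules don't affect L(N0).) N0 → N0 ^ N1 | N1  ;  N1 → N1 + N2 | N2  — a left-associative chain with N2 at the bottom. Each string factors uniquely by precedence.

Unambiguous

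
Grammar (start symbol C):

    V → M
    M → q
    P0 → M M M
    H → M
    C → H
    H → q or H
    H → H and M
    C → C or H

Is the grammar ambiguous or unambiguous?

Witness: q or q

Derivation 1: C ⇒ H ⇒ q or H ⇒ q or M ⇒ q or q
Derivation 2: C ⇒ C or H ⇒ H or H ⇒ M or H ⇒ q or H ⇒ q or M ⇒ q or q

Two distinct leftmost derivations for the same string.

Ambiguous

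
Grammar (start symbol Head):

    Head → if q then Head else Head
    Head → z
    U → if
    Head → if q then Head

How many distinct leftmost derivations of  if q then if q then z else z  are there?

2

Parse trees for if q then if q then z else z:
  [Head if q then [Head if q then [Head z]] else [Head z]]
  [Head if q then [Head if q then [Head z] else [Head z]]]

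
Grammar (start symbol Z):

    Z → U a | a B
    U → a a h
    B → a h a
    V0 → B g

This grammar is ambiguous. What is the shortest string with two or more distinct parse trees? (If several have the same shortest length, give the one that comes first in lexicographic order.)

length 4: a a h a has 2 parse trees

Two derivations of a a h a:
  Z ⇒ U a ⇒ a a h a
  Z ⇒ a B ⇒ a a h a

a a h a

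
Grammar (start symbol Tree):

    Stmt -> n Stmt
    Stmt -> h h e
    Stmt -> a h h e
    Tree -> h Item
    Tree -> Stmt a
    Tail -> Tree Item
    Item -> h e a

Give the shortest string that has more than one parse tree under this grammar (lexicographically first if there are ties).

length 4: h h e a has 2 parse trees

Two derivations of h h e a:
  Tree ⇒ h Item ⇒ h h e a
  Tree ⇒ Stmt a ⇒ h h e a

h h e a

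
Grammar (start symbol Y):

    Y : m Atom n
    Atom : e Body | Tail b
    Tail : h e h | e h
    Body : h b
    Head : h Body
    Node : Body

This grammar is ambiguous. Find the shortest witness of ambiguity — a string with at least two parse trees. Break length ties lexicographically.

length 5: m e h b n has 2 parse trees

Two derivations of m e h b n:
  Y ⇒ m Atom n ⇒ m e Body n ⇒ m e h b n
  Y ⇒ m Atom n ⇒ m Tail b n ⇒ m e h b n

m e h b n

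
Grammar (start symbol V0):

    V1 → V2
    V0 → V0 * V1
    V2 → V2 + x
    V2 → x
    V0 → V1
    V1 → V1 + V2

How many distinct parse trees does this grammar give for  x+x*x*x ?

2

Parse trees for x+x*x*x:
  [V0 [V0 [V0 [V1 [V2 [V2 x] + x]]] * [V1 [V2 x]]] * [V1 [V2 x]]]
  [V0 [V0 [V0 [V1 [V1 [V2 x]] + [V2 x]]] * [V1 [V2 x]]] * [V1 [V2 x]]]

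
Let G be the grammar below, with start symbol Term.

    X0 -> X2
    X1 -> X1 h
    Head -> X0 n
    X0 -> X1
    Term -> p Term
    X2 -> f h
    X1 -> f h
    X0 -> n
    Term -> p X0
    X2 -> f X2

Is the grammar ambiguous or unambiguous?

Witness: p f h

Derivation 1: Term ⇒ p X0 ⇒ p X2 ⇒ p f h
Derivation 2: Term ⇒ p X0 ⇒ p X1 ⇒ p f h

Two distinct leftmost derivations for the same string.

Ambiguous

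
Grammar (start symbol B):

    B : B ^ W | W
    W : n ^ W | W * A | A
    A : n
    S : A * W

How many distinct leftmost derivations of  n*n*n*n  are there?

1

Parse trees for n*n*n*n:
  [B [W [W [W [W [A n]] * [A n]] * [A n]] * [A n]]]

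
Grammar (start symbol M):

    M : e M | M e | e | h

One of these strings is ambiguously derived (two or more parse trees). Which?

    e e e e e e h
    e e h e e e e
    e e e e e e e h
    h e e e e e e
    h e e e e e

e e e e e e h: 1 tree
e e h e e e e: 15 trees
e e e e e e e h: 1 tree
h e e e e e e: 1 tree
h e e e e e: 1 tree

e e h e e e e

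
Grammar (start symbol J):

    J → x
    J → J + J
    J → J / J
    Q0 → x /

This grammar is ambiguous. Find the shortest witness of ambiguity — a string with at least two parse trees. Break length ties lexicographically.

length 1: no string has ≥2 trees
length 3: no string has ≥2 trees
length 5: x + x + x has 2 parse trees

Two derivations of x + x + x:
  J ⇒ J + J ⇒ x + J ⇒ x + J + J ⇒ x + x + J ⇒ x + x + x
  J ⇒ J + J ⇒ J + J + J ⇒ x + J + J ⇒ x + x + J ⇒ x + x + x

x + x + x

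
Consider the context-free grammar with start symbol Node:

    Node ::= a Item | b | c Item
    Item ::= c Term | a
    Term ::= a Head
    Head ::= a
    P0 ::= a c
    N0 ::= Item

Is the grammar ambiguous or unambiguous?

(P0, N0 are unreachable from Node, so their rules don't affect L(Node).) Each reachable nonterminal has at most one production per leading terminal, and all productions are right-linear; the derivation is determined token-by-token.

Unambiguous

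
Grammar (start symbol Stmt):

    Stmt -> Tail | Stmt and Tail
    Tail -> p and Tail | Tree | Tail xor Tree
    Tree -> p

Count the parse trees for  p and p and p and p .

8

Parse trees for p and p and p and p:
  [Stmt [Tail p and [Tail p and [Tail p and [Tail [Tree p]]]]]]
  [Stmt [Stmt [Tail [Tree p]]] and [Tail p and [Tail p and [Tail [Tree p]]]]]
  [Stmt [Stmt [Tail p and [Tail [Tree p]]]] and [Tail p and [Tail [Tree p]]]]
  [Stmt [Stmt [Stmt [Tail [Tree p]]] and [Tail [Tree p]]] and [Tail p and [Tail [Tree p]]]]
  [Stmt [Stmt [Tail p and [Tail p and [Tail [Tree p]]]]] and [Tail [Tree p]]]
  [Stmt [Stmt [Stmt [Tail [Tree p]]] and [Tail p and [Tail [Tree p]]]] and [Tail [Tree p]]]
  [Stmt [Stmt [Stmt [Tail p and [Tail [Tree p]]]] and [Tail [Tree p]]] and [Tail [Tree p]]]
  [Stmt [Stmt [Stmt [Stmt [Tail [Tree p]]] and [Tail [Tree p]]] and [Tail [Tree p]]] and [Tail [Tree p]]]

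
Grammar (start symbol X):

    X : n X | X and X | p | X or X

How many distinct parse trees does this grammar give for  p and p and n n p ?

Parse trees for p and p and n n p:
  [X [X p] and [X [X p] and [X n [X n [X p]]]]]
  [X [X [X p] and [X p]] and [X n [X n [X p]]]]

2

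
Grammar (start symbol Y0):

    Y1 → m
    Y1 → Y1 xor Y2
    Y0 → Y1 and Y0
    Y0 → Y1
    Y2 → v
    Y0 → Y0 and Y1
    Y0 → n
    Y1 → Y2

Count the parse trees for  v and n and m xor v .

2

Parse trees for v and n and m xor v:
  [Y0 [Y1 [Y2 v]] and [Y0 [Y0 n] and [Y1 [Y1 m] xor [Y2 v]]]]
  [Y0 [Y0 [Y1 [Y2 v]] and [Y0 n]] and [Y1 [Y1 m] xor [Y2 v]]]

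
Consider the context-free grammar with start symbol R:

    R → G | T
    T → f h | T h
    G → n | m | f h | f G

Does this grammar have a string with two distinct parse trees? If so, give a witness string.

Ambiguous

Witness: f h

Derivation 1: R ⇒ G ⇒ f h
Derivation 2: R ⇒ T ⇒ f h

Two distinct leftmost derivations for the same string.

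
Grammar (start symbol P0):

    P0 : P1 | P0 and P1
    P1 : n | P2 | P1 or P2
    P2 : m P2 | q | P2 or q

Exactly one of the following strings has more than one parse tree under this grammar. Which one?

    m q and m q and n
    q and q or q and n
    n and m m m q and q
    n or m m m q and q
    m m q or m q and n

m q and m q and n: 1 tree
q and q or q and n: 2 trees
n and m m m q and q: 1 tree
n or m m m q and q: 1 tree
m m q or m q and n: 1 tree

q and q or q and n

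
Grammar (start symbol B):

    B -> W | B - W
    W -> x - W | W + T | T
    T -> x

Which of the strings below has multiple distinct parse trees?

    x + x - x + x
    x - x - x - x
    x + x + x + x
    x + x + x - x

x - x - x - x

x + x - x + x: 1 tree
x - x - x - x: 8 trees
x + x + x + x: 1 tree
x + x + x - x: 1 tree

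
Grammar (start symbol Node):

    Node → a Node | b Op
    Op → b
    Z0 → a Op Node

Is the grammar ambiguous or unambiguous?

Only Node, Op are reachable from Node; ignoring the rest: Each reachable nonterminal has at most one production per leading terminal, and all productions are right-linear; the derivation is determined token-by-token.

Unambiguous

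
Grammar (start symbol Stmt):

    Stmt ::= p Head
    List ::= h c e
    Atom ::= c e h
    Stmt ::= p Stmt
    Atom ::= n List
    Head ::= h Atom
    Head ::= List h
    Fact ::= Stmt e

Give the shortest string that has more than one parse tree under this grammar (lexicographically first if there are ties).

p h c e h

length 5: p h c e h has 2 parse trees

Two derivations of p h c e h:
  Stmt ⇒ p Head ⇒ p h Atom ⇒ p h c e h
  Stmt ⇒ p Head ⇒ p List h ⇒ p h c e h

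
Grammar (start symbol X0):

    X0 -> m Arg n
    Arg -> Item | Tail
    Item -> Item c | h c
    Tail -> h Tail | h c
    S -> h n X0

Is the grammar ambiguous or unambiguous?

Ambiguous

Witness: m h c n

Derivation 1: X0 ⇒ m Arg n ⇒ m Item n ⇒ m h c n
Derivation 2: X0 ⇒ m Arg n ⇒ m Tail n ⇒ m h c n

Two distinct leftmost derivations for the same string.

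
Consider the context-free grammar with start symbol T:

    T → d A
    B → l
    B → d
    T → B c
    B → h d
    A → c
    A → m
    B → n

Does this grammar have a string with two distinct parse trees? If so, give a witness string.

Ambiguous

Witness: d c

Derivation 1: T ⇒ d A ⇒ d c
Derivation 2: T ⇒ B c ⇒ d c

Two distinct leftmost derivations for the same string.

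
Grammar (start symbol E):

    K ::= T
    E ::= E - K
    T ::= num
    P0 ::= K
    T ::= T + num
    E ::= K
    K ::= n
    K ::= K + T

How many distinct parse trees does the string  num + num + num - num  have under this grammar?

Parse trees for num + num + num - num:
  [E [E [K [T [T [T num] + num] + num]]] - [K [T num]]]
  [E [E [K [K [T num]] + [T [T num] + num]]] - [K [T num]]]
  [E [E [K [K [T [T num] + num]] + [T num]]] - [K [T num]]]
  [E [E [K [K [K [T num]] + [T num]] + [T num]]] - [K [T num]]]

4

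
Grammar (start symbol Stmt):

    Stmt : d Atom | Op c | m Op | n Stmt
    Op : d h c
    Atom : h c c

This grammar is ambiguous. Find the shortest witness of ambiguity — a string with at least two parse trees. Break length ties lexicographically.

length 4: d h c c has 2 parse trees

Two derivations of d h c c:
  Stmt ⇒ d Atom ⇒ d h c c
  Stmt ⇒ Op c ⇒ d h c c

d h c c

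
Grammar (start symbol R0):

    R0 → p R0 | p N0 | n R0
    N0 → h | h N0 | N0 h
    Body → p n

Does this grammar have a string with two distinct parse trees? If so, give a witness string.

Ambiguous

Witness: p h h

Derivation 1: R0 ⇒ p N0 ⇒ p h N0 ⇒ p h h
Derivation 2: R0 ⇒ p N0 ⇒ p N0 h ⇒ p h h

Two distinct leftmost derivations for the same string.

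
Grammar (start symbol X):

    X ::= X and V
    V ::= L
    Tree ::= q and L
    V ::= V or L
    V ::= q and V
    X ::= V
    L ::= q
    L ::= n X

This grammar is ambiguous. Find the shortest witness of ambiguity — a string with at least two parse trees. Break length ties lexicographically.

q and q

length 1: no string has ≥2 trees
length 2: no string has ≥2 trees
length 3: q and q has 2 parse trees

Two derivations of q and q:
  X ⇒ X and V ⇒ V and V ⇒ L and V ⇒ q and V ⇒ q and L ⇒ q and q
  X ⇒ V ⇒ q and V ⇒ q and L ⇒ q and q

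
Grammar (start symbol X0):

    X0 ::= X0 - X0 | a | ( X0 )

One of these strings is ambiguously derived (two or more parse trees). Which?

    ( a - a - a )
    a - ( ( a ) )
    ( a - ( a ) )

( a - a - a ): 2 trees
a - ( ( a ) ): 1 tree
( a - ( a ) ): 1 tree

( a - a - a )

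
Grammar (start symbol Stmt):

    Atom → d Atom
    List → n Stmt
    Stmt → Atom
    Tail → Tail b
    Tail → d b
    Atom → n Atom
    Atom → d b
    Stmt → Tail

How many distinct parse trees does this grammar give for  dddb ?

1

Parse trees for dddb:
  [Stmt [Atom d [Atom d [Atom d b]]]]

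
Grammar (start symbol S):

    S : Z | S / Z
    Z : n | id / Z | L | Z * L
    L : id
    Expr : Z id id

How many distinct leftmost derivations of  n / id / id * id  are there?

Parse trees for n / id / id * id:
  [S [S [Z n]] / [Z id / [Z [Z [L id]] * [L id]]]]
  [S [S [Z n]] / [Z [Z id / [Z [L id]]] * [L id]]]
  [S [S [S [Z n]] / [Z [L id]]] / [Z [Z [L id]] * [L id]]]

3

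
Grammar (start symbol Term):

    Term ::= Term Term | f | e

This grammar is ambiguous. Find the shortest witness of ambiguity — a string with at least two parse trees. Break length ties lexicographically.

e e e

length 1: no string has ≥2 trees
length 2: no string has ≥2 trees
length 3: e e e has 2 parse trees

Two derivations of e e e:
  Term ⇒ Term Term ⇒ Term Term Term ⇒ e Term Term ⇒ e e Term ⇒ e e e
  Term ⇒ Term Term ⇒ e Term ⇒ e Term Term ⇒ e e Term ⇒ e e e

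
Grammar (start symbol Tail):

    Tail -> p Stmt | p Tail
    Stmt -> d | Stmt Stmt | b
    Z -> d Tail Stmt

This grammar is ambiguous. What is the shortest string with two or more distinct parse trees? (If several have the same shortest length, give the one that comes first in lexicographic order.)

length 2: no string has ≥2 trees
length 3: no string has ≥2 trees
length 4: p b b b has 2 parse trees

Two derivations of p b b b:
  Tail ⇒ p Stmt ⇒ p Stmt Stmt ⇒ p Stmt Stmt Stmt ⇒ p b Stmt Stmt ⇒ p b b Stmt ⇒ p b b b
  Tail ⇒ p Stmt ⇒ p Stmt Stmt ⇒ p b Stmt ⇒ p b Stmt Stmt ⇒ p b b Stmt ⇒ p b b b

p b b b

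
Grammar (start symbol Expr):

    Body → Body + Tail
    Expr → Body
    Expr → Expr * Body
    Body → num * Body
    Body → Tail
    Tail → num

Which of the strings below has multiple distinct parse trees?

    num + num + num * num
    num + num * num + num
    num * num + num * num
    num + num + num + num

num + num + num * num: 1 tree
num + num * num + num: 1 tree
num * num + num * num: 3 trees
num + num + num + num: 1 tree

num * num + num * num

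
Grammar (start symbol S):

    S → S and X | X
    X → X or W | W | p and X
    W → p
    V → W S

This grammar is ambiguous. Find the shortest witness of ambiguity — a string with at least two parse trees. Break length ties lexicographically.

p and p

length 1: no string has ≥2 trees
length 3: p and p has 2 parse trees

Two derivations of p and p:
  S ⇒ S and X ⇒ X and X ⇒ W and X ⇒ p and X ⇒ p and W ⇒ p and p
  S ⇒ X ⇒ p and X ⇒ p and W ⇒ p and p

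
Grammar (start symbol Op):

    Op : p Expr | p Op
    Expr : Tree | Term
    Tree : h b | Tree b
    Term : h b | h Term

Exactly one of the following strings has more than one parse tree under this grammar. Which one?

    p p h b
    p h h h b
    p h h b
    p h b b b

p p h b

p p h b: 2 trees
p h h h b: 1 tree
p h h b: 1 tree
p h b b b: 1 tree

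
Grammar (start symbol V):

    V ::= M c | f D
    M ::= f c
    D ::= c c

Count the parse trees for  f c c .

2

Parse trees for f c c:
  [V [M f c] c]
  [V f [D c c]]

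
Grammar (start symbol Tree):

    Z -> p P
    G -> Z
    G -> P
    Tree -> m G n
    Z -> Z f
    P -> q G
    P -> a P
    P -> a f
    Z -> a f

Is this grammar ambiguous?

Witness: m a f n

Derivation 1: Tree ⇒ m G n ⇒ m Z n ⇒ m a f n
Derivation 2: Tree ⇒ m G n ⇒ m P n ⇒ m a f n

Two distinct leftmost derivations for the same string.

Ambiguous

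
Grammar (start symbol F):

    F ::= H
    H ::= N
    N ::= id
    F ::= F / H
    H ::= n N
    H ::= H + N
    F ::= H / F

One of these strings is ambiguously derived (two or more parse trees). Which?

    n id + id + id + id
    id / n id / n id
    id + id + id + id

n id + id + id + id: 1 tree
id / n id / n id: 4 trees
id + id + id + id: 1 tree

id / n id / n id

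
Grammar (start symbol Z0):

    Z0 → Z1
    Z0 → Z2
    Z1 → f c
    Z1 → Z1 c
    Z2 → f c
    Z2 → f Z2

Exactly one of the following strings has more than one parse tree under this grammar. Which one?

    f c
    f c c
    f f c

f c

f c: 2 trees
f c c: 1 tree
f f c: 1 tree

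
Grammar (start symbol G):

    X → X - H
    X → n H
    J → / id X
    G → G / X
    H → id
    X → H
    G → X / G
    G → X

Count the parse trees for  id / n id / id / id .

8

Parse trees for id / n id / id / id:
  [G [G [G [G [X [H id]]] / [X n [H id]]] / [X [H id]]] / [X [H id]]]
  [G [G [G [X [H id]] / [G [X n [H id]]]] / [X [H id]]] / [X [H id]]]
  [G [G [X [H id]] / [G [G [X n [H id]]] / [X [H id]]]] / [X [H id]]]
  [G [G [X [H id]] / [G [X n [H id]] / [G [X [H id]]]]] / [X [H id]]]
  [G [X [H id]] / [G [G [G [X n [H id]]] / [X [H id]]] / [X [H id]]]]
  [G [X [H id]] / [G [G [X n [H id]] / [G [X [H id]]]] / [X [H id]]]]
  [G [X [H id]] / [G [X n [H id]] / [G [G [X [H id]]] / [X [H id]]]]]
  [G [X [H id]] / [G [X n [H id]] / [G [X [H id]] / [G [X [H id]]]]]]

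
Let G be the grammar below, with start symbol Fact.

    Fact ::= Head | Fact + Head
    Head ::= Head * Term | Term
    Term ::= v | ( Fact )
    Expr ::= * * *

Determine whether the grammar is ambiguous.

(Expr is unreachable from Fact, so its rules don't affect L(Fact).) Fact → Fact + Head | Head  ;  Head → Head * Term | Term  — a left-associative chain with Term at the bottom. Each string factors uniquely by precedence.

Unambiguous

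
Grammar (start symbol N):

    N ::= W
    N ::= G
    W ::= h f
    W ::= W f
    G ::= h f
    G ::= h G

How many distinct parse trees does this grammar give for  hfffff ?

Parse trees for hfffff:
  [N [W [W [W [W [W h f] f] f] f] f]]

1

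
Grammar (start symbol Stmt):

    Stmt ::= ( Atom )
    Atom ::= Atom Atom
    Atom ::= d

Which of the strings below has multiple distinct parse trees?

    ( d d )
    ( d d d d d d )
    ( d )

( d d ): 1 tree
( d d d d d d ): 42 trees
( d ): 1 tree

( d d d d d d )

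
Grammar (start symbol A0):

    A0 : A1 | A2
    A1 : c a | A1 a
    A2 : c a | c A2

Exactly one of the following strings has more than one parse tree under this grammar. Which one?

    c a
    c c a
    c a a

c a: 2 trees
c c a: 1 tree
c a a: 1 tree

c a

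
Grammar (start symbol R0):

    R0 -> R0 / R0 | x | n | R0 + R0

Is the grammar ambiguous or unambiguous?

Ambiguous

Witness: n + n + n

Derivation 1: R0 ⇒ R0 + R0 ⇒ n + R0 ⇒ n + R0 + R0 ⇒ n + n + R0 ⇒ n + n + n
Derivation 2: R0 ⇒ R0 + R0 ⇒ R0 + R0 + R0 ⇒ n + R0 + R0 ⇒ n + n + R0 ⇒ n + n + n

Two distinct leftmost derivations for the same string.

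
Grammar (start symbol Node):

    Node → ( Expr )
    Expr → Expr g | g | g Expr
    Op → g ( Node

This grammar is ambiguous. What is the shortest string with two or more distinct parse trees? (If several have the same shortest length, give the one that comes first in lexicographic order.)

( g g )

length 3: no string has ≥2 trees
length 4: ( g g ) has 2 parse trees

Two derivations of ( g g ):
  Node ⇒ ( Expr ) ⇒ ( Expr g ) ⇒ ( g g )
  Node ⇒ ( Expr ) ⇒ ( g Expr ) ⇒ ( g g )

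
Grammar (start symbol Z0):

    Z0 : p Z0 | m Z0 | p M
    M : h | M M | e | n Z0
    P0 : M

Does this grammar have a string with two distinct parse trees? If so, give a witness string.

Witness: p e e e

Derivation 1: Z0 ⇒ p M ⇒ p M M ⇒ p M M M ⇒ p e M M ⇒ p e e M ⇒ p e e e
Derivation 2: Z0 ⇒ p M ⇒ p M M ⇒ p e M ⇒ p e M M ⇒ p e e M ⇒ p e e e

Two distinct leftmost derivations for the same string.

Ambiguous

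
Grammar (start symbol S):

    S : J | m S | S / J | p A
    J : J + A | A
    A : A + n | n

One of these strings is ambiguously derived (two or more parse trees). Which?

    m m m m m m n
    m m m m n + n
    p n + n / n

m m m m n + n

m m m m m m n: 1 tree
m m m m n + n: 2 trees
p n + n / n: 1 tree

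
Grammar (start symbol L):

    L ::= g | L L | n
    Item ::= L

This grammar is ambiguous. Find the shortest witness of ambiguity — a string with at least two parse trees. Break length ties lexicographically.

g g g

length 1: no string has ≥2 trees
length 2: no string has ≥2 trees
length 3: g g g has 2 parse trees

Two derivations of g g g:
  L ⇒ L L ⇒ g L ⇒ g L L ⇒ g g L ⇒ g g g
  L ⇒ L L ⇒ L L L ⇒ g L L ⇒ g g L ⇒ g g g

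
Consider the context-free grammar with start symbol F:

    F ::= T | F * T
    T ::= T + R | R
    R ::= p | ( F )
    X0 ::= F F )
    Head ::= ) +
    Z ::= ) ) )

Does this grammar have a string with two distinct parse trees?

(X0, Head, Z are unreachable from F, so their rules don't affect L(F).) F → F * T | T  ;  T → T + R | R  — a left-associative chain with R at the bottom. Each string factors uniquely by precedence.

Unambiguous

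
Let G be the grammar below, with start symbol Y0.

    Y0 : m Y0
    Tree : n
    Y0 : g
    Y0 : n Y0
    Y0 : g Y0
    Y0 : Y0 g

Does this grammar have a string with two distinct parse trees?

Witness: g g

Derivation 1: Y0 ⇒ g Y0 ⇒ g g
Derivation 2: Y0 ⇒ Y0 g ⇒ g g

Two distinct leftmost derivations for the same string.

Ambiguous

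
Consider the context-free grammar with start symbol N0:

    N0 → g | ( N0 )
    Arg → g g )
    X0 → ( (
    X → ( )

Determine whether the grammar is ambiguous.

Unambiguous

Only N0 is reachable from N0; ignoring the rest: L(N0) is { openⁿ atom closeⁿ : n ≥ 0 }. The bracket depth fixes n, and the derivation is forced at every step.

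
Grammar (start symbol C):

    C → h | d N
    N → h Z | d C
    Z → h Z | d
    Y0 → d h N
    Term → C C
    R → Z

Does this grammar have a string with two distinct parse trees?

Unambiguous

Only C, N, Z are reachable from C; ignoring the rest: Each reachable nonterminal has at most one production per leading terminal, and all productions are right-linear; the derivation is determined token-by-token.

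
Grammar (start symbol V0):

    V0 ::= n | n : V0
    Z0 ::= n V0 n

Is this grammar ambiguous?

Unambiguous

Only V0 is reachable from V0; ignoring the rest: The reachable grammar is A → atom sep A | atom. Each atom is followed by either the separator (recurse) or end-of-string (stop) — no choice point.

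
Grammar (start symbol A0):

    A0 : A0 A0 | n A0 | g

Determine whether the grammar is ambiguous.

Ambiguous

Witness: g g g

Derivation 1: A0 ⇒ A0 A0 ⇒ A0 A0 A0 ⇒ g A0 A0 ⇒ g g A0 ⇒ g g g
Derivation 2: A0 ⇒ A0 A0 ⇒ g A0 ⇒ g A0 A0 ⇒ g g A0 ⇒ g g g

Two distinct leftmost derivations for the same string.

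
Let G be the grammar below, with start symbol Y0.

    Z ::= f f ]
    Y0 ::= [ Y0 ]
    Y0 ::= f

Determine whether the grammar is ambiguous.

Unambiguous

(Z is unreachable from Y0, so its rules don't affect L(Y0).) Each string is a nest of matched brackets around a single atom. An opening bracket forces the recursive rule; an atom forces the base rule.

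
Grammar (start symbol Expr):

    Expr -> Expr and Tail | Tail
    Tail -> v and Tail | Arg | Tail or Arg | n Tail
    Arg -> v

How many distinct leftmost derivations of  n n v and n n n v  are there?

2

Parse trees for n n v and n n n v:
  [Expr [Expr [Tail n [Tail n [Tail [Arg v]]]]] and [Tail n [Tail n [Tail n [Tail [Arg v]]]]]]
  [Expr [Tail n [Tail n [Tail v and [Tail n [Tail n [Tail n [Tail [Arg v]]]]]]]]]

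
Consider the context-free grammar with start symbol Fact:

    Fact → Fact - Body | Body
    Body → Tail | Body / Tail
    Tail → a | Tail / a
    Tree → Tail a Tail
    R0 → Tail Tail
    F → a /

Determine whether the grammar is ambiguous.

Witness: a / a

Derivation 1: Fact ⇒ Body ⇒ Tail ⇒ Tail / a ⇒ a / a
Derivation 2: Fact ⇒ Body ⇒ Body / Tail ⇒ Tail / Tail ⇒ a / Tail ⇒ a / a

Two distinct leftmost derivations for the same string.

Ambiguous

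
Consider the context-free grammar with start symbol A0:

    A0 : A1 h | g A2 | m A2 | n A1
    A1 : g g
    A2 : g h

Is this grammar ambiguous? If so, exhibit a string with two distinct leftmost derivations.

Ambiguous

Witness: g g h

Derivation 1: A0 ⇒ A1 h ⇒ g g h
Derivation 2: A0 ⇒ g A2 ⇒ g g h

Two distinct leftmost derivations for the same string.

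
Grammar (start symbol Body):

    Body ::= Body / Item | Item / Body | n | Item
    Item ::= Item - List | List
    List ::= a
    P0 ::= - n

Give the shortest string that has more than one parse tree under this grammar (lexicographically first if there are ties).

length 1: no string has ≥2 trees
length 3: a / a has 2 parse trees

Two derivations of a / a:
  Body ⇒ Body / Item ⇒ Item / Item ⇒ List / Item ⇒ a / Item ⇒ a / List ⇒ a / a
  Body ⇒ Item / Body ⇒ List / Body ⇒ a / Body ⇒ a / Item ⇒ a / List ⇒ a / a

a / a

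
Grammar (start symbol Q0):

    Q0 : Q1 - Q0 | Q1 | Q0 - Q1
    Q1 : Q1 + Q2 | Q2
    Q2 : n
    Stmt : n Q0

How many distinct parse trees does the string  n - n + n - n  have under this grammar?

4

Parse trees for n - n + n - n:
  [Q0 [Q1 [Q2 n]] - [Q0 [Q1 [Q1 [Q2 n]] + [Q2 n]] - [Q0 [Q1 [Q2 n]]]]]
  [Q0 [Q1 [Q2 n]] - [Q0 [Q0 [Q1 [Q1 [Q2 n]] + [Q2 n]]] - [Q1 [Q2 n]]]]
  [Q0 [Q0 [Q1 [Q2 n]] - [Q0 [Q1 [Q1 [Q2 n]] + [Q2 n]]]] - [Q1 [Q2 n]]]
  [Q0 [Q0 [Q0 [Q1 [Q2 n]]] - [Q1 [Q1 [Q2 n]] + [Q2 n]]] - [Q1 [Q2 n]]]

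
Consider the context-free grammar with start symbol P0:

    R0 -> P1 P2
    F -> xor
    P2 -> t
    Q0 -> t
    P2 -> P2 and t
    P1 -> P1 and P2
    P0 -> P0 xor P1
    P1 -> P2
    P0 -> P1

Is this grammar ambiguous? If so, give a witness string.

Ambiguous

Witness: t and t

Derivation 1: P0 ⇒ P1 ⇒ P1 and P2 ⇒ P2 and P2 ⇒ t and P2 ⇒ t and t
Derivation 2: P0 ⇒ P1 ⇒ P2 ⇒ P2 and t ⇒ t and t

Two distinct leftmost derivations for the same string.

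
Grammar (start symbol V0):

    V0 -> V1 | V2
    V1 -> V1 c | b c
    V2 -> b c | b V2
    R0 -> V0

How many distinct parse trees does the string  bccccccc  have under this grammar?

Parse trees for bccccccc:
  [V0 [V1 [V1 [V1 [V1 [V1 [V1 [V1 b c] c] c] c] c] c] c]]

1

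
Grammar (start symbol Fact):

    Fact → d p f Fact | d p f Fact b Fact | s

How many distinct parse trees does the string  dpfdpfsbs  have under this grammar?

2

Parse trees for dpfdpfsbs:
  [Fact d p f [Fact d p f [Fact s] b [Fact s]]]
  [Fact d p f [Fact d p f [Fact s]] b [Fact s]]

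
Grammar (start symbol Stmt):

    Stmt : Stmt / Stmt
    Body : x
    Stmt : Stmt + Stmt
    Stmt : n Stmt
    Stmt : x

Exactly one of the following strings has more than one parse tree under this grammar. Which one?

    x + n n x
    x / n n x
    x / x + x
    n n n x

x / x + x

x + n n x: 1 tree
x / n n x: 1 tree
x / x + x: 2 trees
n n n x: 1 tree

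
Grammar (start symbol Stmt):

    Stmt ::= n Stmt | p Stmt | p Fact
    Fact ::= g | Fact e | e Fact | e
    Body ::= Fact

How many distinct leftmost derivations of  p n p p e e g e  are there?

3

Parse trees for p n p p e e g e:
  [Stmt p [Stmt n [Stmt p [Stmt p [Fact [Fact e [Fact e [Fact g]]] e]]]]]
  [Stmt p [Stmt n [Stmt p [Stmt p [Fact e [Fact [Fact e [Fact g]] e]]]]]]
  [Stmt p [Stmt n [Stmt p [Stmt p [Fact e [Fact e [Fact [Fact g] e]]]]]]]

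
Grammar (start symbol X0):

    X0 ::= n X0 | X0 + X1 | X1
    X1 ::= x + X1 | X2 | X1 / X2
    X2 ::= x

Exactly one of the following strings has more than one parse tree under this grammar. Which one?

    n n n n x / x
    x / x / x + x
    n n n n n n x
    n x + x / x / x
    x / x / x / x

n n n n x / x: 1 tree
x / x / x + x: 1 tree
n n n n n n x: 1 tree
n x + x / x / x: 5 trees
x / x / x / x: 1 tree

n x + x / x / x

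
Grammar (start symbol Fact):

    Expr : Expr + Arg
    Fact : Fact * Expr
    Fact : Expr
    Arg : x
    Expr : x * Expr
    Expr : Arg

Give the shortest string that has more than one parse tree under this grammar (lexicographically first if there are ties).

length 1: no string has ≥2 trees
length 3: x * x has 2 parse trees

Two derivations of x * x:
  Fact ⇒ Fact * Expr ⇒ Expr * Expr ⇒ Arg * Expr ⇒ x * Expr ⇒ x * Arg ⇒ x * x
  Fact ⇒ Expr ⇒ x * Expr ⇒ x * Arg ⇒ x * x

x * x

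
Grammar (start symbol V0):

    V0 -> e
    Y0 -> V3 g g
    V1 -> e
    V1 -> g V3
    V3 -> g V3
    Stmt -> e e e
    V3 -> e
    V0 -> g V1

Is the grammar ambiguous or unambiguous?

(Stmt, Y0 are unreachable from V0, so their rules don't affect L(V0).) Restricted to the reachable nonterminals, every rule has the form A → t or A → t B, and no two rules for the same A share a first terminal. The grammar encodes a DFA — one run per string.

Unambiguous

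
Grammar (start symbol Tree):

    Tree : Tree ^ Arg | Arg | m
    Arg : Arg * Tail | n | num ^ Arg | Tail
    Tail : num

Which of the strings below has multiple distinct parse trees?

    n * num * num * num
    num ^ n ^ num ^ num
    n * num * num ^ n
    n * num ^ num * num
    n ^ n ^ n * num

num ^ n ^ num ^ num

n * num * num * num: 1 tree
num ^ n ^ num ^ num: 4 trees
n * num * num ^ n: 1 tree
n * num ^ num * num: 1 tree
n ^ n ^ n * num: 1 tree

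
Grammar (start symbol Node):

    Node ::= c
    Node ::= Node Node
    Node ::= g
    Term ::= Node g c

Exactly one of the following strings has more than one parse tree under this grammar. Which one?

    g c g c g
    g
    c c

g c g c g: 14 trees
g: 1 tree
c c: 1 tree

g c g c g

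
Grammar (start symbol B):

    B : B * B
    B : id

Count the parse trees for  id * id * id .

2

Parse trees for id * id * id:
  [B [B id] * [B [B id] * [B id]]]
  [B [B [B id] * [B id]] * [B id]]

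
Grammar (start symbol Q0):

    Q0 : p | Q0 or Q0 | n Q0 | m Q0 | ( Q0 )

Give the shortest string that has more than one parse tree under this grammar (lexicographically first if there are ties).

m p or p

length 1: no string has ≥2 trees
length 2: no string has ≥2 trees
length 3: no string has ≥2 trees
length 4: m p or p has 2 parse trees

Two derivations of m p or p:
  Q0 ⇒ Q0 or Q0 ⇒ m Q0 or Q0 ⇒ m p or Q0 ⇒ m p or p
  Q0 ⇒ m Q0 ⇒ m Q0 or Q0 ⇒ m p or Q0 ⇒ m p or p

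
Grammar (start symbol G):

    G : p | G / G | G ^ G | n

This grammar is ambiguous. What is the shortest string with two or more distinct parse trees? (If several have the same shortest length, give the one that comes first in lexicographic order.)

length 1: no string has ≥2 trees
length 3: no string has ≥2 trees
length 5: n / n / n has 2 parse trees

Two derivations of n / n / n:
  G ⇒ G / G ⇒ G / G / G ⇒ n / G / G ⇒ n / n / G ⇒ n / n / n
  G ⇒ G / G ⇒ n / G ⇒ n / G / G ⇒ n / n / G ⇒ n / n / n

n / n / n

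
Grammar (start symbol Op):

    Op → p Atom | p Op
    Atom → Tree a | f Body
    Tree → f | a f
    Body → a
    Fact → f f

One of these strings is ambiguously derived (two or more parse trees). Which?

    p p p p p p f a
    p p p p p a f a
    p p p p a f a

p p p p p p f a

p p p p p p f a: 2 trees
p p p p p a f a: 1 tree
p p p p a f a: 1 tree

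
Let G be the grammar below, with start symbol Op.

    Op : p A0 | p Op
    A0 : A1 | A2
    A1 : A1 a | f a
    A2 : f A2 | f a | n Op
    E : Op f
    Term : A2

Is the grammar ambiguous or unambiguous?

Ambiguous

Witness: p f a

Derivation 1: Op ⇒ p A0 ⇒ p A1 ⇒ p f a
Derivation 2: Op ⇒ p A0 ⇒ p A2 ⇒ p f a

Two distinct leftmost derivations for the same string.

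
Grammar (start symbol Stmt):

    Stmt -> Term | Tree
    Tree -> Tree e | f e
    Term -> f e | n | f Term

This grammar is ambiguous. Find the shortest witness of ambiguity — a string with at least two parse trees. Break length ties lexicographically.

length 1: no string has ≥2 trees
length 2: f e has 2 parse trees

Two derivations of f e:
  Stmt ⇒ Term ⇒ f e
  Stmt ⇒ Tree ⇒ f e

f e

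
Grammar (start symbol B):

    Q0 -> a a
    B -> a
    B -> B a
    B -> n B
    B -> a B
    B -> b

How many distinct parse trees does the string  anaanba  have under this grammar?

Parse trees for anaanba:
  [B [B a [B n [B a [B a [B n [B b]]]]]] a]
  [B a [B [B n [B a [B a [B n [B b]]]]] a]]
  [B a [B n [B [B a [B a [B n [B b]]]] a]]]
  [B a [B n [B a [B [B a [B n [B b]]] a]]]]
  [B a [B n [B a [B a [B [B n [B b]] a]]]]]
  [B a [B n [B a [B a [B n [B [B b] a]]]]]]

6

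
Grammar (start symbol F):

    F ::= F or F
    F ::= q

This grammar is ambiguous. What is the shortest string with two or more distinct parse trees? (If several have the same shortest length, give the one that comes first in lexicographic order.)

length 1: no string has ≥2 trees
length 3: no string has ≥2 trees
length 5: q or q or q has 2 parse trees

Two derivations of q or q or q:
  F ⇒ F or F ⇒ F or F or F ⇒ q or F or F ⇒ q or q or F ⇒ q or q or q
  F ⇒ F or F ⇒ q or F ⇒ q or F or F ⇒ q or q or F ⇒ q or q or q

q or q or q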